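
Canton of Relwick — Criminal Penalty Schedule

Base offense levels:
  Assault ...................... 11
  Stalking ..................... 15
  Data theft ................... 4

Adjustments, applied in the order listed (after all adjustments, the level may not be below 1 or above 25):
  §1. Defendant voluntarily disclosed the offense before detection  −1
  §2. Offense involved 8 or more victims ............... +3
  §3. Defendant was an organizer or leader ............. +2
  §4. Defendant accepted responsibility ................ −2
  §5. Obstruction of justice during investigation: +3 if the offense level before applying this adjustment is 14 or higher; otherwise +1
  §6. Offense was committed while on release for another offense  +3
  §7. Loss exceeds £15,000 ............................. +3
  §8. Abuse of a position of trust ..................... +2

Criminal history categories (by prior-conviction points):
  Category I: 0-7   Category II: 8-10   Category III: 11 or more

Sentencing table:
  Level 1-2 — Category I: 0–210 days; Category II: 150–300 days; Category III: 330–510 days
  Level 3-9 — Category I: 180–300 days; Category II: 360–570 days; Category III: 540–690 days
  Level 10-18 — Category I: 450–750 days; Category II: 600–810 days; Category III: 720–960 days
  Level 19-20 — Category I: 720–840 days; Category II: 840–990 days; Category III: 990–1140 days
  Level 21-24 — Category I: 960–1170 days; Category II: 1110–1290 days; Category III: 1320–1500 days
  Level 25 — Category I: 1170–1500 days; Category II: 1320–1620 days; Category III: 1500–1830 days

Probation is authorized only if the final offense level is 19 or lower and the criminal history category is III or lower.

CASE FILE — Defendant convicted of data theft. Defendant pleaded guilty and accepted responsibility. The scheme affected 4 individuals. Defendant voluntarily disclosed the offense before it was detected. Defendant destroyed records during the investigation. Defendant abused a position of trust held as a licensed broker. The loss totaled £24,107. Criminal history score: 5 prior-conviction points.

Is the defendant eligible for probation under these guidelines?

Base offense level for data theft: 4.
§1 applies: 4 − 1 = 3.
§2 does not apply.
§4 applies: 3 − 2 = 1.
§5 applies (level before this adjustment is 1 < 14, so +1): 1 + 1 = 2.
§6 does not apply.
§7 applies: 2 + 3 = 5.
§8 applies: 5 + 2 = 7.
Final offense level: 7.
Criminal history: 5 prior points → Category I (0-7).
Level 7 falls in the 3-9 band.
Grid: Level 3-9 × Category I = 180-300 days.
Probation check: level 7 ≤ 19 and category I ≤ III → eligible.

Yes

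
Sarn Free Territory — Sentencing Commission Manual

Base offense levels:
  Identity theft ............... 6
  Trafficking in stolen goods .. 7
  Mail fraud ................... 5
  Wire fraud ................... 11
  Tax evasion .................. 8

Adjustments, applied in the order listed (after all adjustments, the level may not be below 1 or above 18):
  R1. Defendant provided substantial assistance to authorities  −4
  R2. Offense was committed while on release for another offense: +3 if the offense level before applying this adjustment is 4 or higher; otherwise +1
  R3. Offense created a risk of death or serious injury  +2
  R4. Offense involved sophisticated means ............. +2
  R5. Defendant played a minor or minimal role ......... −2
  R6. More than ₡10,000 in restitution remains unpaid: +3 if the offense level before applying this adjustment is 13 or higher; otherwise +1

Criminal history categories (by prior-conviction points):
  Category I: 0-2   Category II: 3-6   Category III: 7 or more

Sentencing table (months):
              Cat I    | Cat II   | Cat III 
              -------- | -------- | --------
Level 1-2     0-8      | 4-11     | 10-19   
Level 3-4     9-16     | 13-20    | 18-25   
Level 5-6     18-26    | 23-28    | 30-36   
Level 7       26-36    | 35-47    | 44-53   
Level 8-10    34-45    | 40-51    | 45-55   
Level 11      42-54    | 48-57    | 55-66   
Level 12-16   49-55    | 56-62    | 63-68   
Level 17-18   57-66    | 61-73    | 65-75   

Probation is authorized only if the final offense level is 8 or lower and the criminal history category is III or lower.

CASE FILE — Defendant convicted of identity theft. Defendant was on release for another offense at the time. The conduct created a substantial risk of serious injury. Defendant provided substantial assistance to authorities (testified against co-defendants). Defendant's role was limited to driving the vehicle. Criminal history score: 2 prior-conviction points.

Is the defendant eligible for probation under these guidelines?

Yes

Base offense level for identity theft: 6.
R1 applies: 6 − 4 = 2.
R2 applies (level before this adjustment is 2 < 4, so +1): 2 + 1 = 3.
R3 applies: 3 + 2 = 5.
R5 applies: 5 − 2 = 3.
R6 does not apply.
Final offense level: 3.
Criminal history: 2 prior points → Category I (0-2).
Level 3 falls in the 3-4 band.
Grid: Level 3-4 × Category I = 9-16 months.
Probation check: level 3 ≤ 8 and category I ≤ III → eligible.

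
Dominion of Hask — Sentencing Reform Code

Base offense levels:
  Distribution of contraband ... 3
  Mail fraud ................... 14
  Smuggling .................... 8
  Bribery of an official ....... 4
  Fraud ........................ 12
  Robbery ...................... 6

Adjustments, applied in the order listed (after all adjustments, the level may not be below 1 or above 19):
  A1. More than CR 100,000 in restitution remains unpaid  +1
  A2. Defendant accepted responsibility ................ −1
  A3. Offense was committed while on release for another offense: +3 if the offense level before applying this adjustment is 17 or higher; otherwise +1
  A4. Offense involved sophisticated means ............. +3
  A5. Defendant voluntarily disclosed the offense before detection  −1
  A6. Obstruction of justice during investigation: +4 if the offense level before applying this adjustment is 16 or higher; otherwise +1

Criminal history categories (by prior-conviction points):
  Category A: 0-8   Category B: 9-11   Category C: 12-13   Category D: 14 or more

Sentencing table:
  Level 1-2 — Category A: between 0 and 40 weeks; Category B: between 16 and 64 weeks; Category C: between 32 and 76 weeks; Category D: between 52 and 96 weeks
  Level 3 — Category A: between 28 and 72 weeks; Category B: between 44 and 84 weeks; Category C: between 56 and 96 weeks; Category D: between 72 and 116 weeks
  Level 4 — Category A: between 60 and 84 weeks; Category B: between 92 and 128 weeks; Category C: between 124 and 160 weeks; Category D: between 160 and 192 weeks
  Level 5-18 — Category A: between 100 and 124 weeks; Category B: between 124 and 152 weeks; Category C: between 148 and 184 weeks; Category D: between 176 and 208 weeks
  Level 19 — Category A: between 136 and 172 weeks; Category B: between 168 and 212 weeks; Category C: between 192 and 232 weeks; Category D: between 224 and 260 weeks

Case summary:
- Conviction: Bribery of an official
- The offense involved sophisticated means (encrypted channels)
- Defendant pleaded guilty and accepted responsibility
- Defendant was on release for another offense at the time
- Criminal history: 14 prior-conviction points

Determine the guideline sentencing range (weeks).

176-208 weeks

Base offense level for bribery of an official: 4.
A1 does not apply.
A2 applies: 4 − 1 = 3.
A3 applies (level before this adjustment is 3 < 17, so +1): 3 + 1 = 4.
A4 applies: 4 + 3 = 7.
Final offense level: 7.
Criminal history: 14 prior points → Category D (14+).
Level 7 falls in the 5-18 band.
Grid: Level 5-18 × Category D = 176-208 weeks.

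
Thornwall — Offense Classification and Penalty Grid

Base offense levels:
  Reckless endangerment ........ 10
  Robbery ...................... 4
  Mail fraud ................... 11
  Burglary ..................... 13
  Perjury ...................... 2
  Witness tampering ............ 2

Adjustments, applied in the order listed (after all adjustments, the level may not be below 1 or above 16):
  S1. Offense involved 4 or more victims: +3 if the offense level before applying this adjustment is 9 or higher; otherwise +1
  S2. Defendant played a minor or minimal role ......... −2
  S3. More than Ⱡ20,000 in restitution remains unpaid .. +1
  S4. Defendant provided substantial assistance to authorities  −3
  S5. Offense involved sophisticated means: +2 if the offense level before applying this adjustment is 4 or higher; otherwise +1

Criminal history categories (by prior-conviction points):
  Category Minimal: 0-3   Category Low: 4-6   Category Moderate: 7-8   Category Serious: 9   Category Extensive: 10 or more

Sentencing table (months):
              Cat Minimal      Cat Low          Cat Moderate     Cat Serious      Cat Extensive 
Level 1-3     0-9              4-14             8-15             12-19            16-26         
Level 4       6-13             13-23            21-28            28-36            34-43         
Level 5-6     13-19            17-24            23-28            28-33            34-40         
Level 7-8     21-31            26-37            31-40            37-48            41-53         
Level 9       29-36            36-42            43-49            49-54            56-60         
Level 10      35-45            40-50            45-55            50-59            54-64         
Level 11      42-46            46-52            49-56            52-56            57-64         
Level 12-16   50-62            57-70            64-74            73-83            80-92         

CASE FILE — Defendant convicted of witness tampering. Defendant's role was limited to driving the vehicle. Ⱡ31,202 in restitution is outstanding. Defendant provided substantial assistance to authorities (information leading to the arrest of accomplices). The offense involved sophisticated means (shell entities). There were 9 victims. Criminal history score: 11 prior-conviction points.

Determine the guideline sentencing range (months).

Base offense level for witness tampering: 2.
S1 applies (level before this adjustment is 2 < 9, so +1): 2 + 1 = 3.
S2 applies: 3 − 2 = 1.
S3 applies: 1 + 1 = 2.
S4 applies: 2 − 3 = -1.
S5 applies (level before this adjustment is -1 < 4, so +1): -1 + 1 = 0.
Level 0 is below the minimum of 1; floored at 1.
Final offense level: 1.
Criminal history: 11 prior points → Category Extensive (10+).
Level 1 falls in the 1-3 band.
Grid: Level 1-3 × Category Extensive = 16-26 months.

16-26 months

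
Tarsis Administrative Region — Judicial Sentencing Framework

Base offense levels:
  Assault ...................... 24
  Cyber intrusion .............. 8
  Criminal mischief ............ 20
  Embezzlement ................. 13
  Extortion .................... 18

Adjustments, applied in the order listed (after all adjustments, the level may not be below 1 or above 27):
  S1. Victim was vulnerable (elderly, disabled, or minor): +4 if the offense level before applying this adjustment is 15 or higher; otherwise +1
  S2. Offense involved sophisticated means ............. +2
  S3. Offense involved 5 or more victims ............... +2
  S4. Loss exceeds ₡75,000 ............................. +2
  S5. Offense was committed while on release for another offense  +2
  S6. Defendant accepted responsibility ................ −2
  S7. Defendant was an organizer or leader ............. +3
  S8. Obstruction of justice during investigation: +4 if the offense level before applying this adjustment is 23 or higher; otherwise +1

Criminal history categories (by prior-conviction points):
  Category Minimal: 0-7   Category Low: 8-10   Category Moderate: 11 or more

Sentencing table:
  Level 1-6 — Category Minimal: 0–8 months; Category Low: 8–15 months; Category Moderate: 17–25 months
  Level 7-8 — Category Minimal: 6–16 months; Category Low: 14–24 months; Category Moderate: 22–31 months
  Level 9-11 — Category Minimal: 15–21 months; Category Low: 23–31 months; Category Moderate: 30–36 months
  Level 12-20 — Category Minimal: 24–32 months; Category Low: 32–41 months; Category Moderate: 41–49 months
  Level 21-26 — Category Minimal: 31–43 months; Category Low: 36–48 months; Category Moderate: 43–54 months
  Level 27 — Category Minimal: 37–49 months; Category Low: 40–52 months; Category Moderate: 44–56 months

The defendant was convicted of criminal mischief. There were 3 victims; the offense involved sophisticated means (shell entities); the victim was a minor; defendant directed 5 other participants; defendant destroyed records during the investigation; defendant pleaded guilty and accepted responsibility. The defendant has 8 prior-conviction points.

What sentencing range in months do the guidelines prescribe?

40-52 months

Base offense level for criminal mischief: 20.
S1 applies (level before this adjustment is 20 ≥ 15, so +4): 20 + 4 = 24.
S2 applies: 24 + 2 = 26.
S5 does not apply.
S6 applies: 26 − 2 = 24.
S7 applies: 24 + 3 = 27.
S8 applies (level before this adjustment is 27 ≥ 23, so +4): 27 + 4 = 31.
Level 31 exceeds the maximum of 27; capped at 27.
Final offense level: 27.
Criminal history: 8 prior points → Category Low (8-10).
Level 27 falls in the 27 band.
Grid: Level 27 × Category Low = 40-52 months.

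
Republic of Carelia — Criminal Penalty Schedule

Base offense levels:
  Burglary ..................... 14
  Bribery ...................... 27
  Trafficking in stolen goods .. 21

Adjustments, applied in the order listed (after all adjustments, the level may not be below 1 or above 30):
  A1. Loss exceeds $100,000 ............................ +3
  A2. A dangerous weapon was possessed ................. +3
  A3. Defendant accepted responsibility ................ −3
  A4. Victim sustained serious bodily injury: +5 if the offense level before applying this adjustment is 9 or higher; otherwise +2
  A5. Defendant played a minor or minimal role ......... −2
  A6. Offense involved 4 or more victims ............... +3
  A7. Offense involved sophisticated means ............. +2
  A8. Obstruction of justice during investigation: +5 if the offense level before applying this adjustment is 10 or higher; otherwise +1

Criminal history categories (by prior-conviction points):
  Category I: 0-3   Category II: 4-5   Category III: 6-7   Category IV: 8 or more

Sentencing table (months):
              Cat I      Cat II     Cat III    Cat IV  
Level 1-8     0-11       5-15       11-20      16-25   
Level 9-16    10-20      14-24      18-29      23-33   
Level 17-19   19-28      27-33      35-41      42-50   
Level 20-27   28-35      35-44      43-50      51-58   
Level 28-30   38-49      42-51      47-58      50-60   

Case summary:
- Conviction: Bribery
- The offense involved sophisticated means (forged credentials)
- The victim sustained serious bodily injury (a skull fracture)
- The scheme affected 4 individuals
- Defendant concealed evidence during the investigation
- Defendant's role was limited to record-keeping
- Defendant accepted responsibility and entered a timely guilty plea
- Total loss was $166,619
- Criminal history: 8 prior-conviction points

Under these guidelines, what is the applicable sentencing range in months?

Base offense level for bribery: 27.
A1 applies: 27 + 3 = 30.
A2 does not apply.
A3 applies: 30 − 3 = 27.
A4 applies (level before this adjustment is 27 ≥ 9, so +5): 27 + 5 = 32.
A5 applies: 32 − 2 = 30.
A6 applies: 30 + 3 = 33.
A7 applies: 33 + 2 = 35.
A8 applies (level before this adjustment is 35 ≥ 10, so +5): 35 + 5 = 40.
Level 40 exceeds the maximum of 30; capped at 30.
Final offense level: 30.
Criminal history: 8 prior points → Category IV (8+).
Level 30 falls in the 28-30 band.
Grid: Level 28-30 × Category IV = 50-60 months.

50-60 months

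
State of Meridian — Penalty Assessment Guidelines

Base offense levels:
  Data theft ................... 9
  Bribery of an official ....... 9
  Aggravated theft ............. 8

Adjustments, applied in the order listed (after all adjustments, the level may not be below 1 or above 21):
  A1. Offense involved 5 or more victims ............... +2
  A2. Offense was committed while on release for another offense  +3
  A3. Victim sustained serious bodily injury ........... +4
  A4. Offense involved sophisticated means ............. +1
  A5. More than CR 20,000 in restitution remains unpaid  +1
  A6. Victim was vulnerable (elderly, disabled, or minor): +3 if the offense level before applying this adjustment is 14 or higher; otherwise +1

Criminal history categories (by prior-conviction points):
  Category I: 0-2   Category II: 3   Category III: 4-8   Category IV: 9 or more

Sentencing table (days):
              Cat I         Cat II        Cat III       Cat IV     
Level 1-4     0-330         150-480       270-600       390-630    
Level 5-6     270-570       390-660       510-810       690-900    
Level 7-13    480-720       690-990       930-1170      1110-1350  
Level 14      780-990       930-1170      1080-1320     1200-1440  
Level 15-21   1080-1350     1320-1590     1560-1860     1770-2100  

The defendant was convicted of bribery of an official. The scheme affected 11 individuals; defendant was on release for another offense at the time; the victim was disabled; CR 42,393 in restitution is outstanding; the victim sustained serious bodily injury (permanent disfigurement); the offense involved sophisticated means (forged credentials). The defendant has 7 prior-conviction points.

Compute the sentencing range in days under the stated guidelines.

Base offense level for bribery of an official: 9.
A1 applies: 9 + 2 = 11.
A2 applies: 11 + 3 = 14.
A3 applies: 14 + 4 = 18.
A4 applies: 18 + 1 = 19.
A5 applies: 19 + 1 = 20.
A6 applies (level before this adjustment is 20 ≥ 14, so +3): 20 + 3 = 23.
Level 23 exceeds the maximum of 21; capped at 21.
Final offense level: 21.
Criminal history: 7 prior points → Category III (4-8).
Level 21 falls in the 15-21 band.
Grid: Level 15-21 × Category III = 1560-1860 days.

1560-1860 days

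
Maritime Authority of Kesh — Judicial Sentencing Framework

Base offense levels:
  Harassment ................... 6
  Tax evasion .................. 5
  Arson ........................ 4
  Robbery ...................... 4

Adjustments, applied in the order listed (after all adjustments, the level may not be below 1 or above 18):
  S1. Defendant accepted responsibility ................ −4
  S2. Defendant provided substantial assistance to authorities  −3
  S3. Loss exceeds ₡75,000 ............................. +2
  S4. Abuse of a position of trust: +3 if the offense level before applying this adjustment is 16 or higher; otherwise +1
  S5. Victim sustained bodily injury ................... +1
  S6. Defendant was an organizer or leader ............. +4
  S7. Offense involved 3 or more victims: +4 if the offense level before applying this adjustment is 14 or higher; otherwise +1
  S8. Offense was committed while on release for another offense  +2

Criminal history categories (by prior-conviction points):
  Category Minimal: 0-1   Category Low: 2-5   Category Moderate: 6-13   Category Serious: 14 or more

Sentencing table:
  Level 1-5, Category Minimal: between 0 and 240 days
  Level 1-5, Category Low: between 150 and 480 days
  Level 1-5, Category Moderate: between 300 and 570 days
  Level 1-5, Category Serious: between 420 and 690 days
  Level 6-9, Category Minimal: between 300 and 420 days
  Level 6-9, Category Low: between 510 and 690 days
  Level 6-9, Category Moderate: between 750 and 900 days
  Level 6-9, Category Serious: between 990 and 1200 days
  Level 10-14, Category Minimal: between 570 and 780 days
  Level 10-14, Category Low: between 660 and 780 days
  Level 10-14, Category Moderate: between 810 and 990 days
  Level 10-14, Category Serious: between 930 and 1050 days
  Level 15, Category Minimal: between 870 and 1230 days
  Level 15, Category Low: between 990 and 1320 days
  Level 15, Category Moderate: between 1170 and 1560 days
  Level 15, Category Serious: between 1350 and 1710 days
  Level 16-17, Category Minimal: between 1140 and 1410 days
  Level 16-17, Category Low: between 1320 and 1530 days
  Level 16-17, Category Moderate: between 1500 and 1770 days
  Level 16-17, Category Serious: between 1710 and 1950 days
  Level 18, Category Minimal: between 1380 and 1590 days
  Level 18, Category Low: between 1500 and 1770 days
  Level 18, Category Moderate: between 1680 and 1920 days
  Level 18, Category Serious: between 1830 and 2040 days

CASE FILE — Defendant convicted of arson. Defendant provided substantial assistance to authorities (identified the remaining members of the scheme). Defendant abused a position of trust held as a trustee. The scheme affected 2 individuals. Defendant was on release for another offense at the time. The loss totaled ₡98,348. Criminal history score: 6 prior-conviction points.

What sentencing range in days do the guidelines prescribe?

750-900 days

Base offense level for arson: 4.
S1 does not apply.
S2 applies: 4 − 3 = 1.
S3 applies: 1 + 2 = 3.
S4 applies (level before this adjustment is 3 < 16, so +1): 3 + 1 = 4.
S6 does not apply.
S8 applies: 4 + 2 = 6.
Final offense level: 6.
Criminal history: 6 prior points → Category Moderate (6-13).
Level 6 falls in the 6-9 band.
Grid: Level 6-9 × Category Moderate = 750-900 days.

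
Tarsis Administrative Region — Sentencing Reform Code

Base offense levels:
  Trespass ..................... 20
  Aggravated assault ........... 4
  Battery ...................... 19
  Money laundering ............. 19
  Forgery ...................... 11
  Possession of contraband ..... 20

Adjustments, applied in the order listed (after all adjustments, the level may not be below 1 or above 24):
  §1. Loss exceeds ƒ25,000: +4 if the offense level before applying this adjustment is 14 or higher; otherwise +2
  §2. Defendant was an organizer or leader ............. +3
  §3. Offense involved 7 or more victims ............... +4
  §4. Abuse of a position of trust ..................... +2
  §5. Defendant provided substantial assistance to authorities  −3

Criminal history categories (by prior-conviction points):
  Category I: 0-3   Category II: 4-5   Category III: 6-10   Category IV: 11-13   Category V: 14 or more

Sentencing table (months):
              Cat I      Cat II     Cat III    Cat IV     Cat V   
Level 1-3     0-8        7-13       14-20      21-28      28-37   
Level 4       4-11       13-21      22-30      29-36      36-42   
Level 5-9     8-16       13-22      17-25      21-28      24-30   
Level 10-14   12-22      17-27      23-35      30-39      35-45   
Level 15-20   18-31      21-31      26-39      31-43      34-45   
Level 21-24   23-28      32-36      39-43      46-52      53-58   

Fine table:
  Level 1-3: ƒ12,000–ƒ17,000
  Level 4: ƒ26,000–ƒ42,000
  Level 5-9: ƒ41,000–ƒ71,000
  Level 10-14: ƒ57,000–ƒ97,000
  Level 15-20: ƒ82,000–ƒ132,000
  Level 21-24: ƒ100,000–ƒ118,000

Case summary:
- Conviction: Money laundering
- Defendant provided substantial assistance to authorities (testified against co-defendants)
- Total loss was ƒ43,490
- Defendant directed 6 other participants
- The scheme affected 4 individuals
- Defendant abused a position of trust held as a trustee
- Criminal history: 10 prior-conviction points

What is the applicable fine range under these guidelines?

ƒ100,000–ƒ118,000

Base offense level for money laundering: 19.
§1 applies (level before this adjustment is 19 ≥ 14, so +4): 19 + 4 = 23.
§2 applies: 23 + 3 = 26.
§3 does not apply.
§4 applies: 26 + 2 = 28.
§5 applies: 28 − 3 = 25.
Level 25 exceeds the maximum of 24; capped at 24.
Final offense level: 24.
Level 24 falls in the 21-24 band.
Fine table: Level 21-24 → ƒ100,000–ƒ118,000.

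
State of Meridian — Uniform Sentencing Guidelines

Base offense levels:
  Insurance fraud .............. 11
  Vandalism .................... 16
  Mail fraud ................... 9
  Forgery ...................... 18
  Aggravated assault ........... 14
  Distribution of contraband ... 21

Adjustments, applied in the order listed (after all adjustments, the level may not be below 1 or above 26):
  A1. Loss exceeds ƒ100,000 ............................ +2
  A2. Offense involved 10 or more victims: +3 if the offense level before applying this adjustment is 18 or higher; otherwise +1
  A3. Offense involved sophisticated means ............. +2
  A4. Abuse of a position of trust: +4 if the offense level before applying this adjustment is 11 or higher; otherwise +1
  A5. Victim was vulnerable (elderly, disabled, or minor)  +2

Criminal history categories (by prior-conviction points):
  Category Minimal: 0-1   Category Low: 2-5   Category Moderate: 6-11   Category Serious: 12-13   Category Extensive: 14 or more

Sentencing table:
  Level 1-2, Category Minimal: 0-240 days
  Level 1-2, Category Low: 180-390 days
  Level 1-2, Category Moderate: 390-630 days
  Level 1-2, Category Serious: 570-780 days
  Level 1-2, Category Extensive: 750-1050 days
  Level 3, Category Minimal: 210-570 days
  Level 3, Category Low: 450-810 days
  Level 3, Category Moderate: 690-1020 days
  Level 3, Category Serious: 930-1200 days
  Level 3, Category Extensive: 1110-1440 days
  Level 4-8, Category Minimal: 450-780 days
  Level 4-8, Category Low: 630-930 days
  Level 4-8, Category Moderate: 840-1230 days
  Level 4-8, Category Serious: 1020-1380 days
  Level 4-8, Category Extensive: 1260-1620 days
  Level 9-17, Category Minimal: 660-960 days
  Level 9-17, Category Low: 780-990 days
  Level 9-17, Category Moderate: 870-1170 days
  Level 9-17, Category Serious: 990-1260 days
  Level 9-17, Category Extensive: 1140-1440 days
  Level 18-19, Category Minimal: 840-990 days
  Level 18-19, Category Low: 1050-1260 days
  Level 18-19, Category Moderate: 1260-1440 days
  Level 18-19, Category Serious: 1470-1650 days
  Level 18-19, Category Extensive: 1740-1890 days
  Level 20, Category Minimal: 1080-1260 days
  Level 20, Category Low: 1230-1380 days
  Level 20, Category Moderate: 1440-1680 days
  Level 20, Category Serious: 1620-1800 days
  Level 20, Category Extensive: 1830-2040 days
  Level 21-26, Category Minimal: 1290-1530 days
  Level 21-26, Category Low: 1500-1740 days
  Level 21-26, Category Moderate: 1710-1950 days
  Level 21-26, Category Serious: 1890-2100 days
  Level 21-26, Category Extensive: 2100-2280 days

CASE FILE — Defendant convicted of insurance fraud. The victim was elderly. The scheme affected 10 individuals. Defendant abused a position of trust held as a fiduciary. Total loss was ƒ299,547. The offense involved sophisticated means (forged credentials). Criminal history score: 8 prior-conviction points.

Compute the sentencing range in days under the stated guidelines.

Base offense level for insurance fraud: 11.
A1 applies: 11 + 2 = 13.
A2 applies (level before this adjustment is 13 < 18, so +1): 13 + 1 = 14.
A3 applies: 14 + 2 = 16.
A4 applies (level before this adjustment is 16 ≥ 11, so +4): 16 + 4 = 20.
A5 applies: 20 + 2 = 22.
Final offense level: 22.
Criminal history: 8 prior points → Category Moderate (6-11).
Level 22 falls in the 21-26 band.
Grid: Level 21-26 × Category Moderate = 1710-1950 days.

1710-1950 days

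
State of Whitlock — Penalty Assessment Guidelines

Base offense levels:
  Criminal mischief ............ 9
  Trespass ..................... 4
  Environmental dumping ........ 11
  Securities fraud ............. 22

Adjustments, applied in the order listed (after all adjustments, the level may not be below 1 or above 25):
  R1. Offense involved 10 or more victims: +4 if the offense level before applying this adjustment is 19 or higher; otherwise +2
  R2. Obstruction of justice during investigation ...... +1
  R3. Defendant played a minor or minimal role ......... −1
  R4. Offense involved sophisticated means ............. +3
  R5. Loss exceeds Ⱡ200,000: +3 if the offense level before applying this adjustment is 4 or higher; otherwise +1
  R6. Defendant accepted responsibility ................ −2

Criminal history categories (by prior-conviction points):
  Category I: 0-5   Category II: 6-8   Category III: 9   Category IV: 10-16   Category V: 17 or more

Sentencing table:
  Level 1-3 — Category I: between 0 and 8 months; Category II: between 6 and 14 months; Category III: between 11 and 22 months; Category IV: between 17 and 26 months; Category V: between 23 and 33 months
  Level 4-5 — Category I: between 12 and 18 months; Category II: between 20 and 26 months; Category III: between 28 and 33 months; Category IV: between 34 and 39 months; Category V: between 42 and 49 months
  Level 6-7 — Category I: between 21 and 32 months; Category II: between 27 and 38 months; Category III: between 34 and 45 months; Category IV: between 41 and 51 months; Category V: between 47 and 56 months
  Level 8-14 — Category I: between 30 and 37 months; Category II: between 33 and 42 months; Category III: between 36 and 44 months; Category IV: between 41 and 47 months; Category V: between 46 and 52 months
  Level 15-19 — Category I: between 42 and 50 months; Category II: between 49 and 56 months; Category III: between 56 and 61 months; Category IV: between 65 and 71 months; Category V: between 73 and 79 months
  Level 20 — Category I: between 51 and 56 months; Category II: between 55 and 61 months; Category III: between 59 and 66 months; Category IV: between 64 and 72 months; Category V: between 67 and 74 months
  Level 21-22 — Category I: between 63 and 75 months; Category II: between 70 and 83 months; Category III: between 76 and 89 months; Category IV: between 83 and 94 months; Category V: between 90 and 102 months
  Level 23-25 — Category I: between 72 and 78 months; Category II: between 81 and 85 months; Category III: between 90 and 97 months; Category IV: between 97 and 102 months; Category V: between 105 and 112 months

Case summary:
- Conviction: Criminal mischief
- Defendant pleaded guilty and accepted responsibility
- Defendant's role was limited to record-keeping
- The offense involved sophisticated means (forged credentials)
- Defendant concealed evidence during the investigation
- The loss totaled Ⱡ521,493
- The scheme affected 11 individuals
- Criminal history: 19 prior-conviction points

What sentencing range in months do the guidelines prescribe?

Base offense level for criminal mischief: 9.
R1 applies (level before this adjustment is 9 < 19, so +2): 9 + 2 = 11.
R2 applies: 11 + 1 = 12.
R3 applies: 12 − 1 = 11.
R4 applies: 11 + 3 = 14.
R5 applies (level before this adjustment is 14 ≥ 4, so +3): 14 + 3 = 17.
R6 applies: 17 − 2 = 15.
Final offense level: 15.
Criminal history: 19 prior points → Category V (17+).
Level 15 falls in the 15-19 band.
Grid: Level 15-19 × Category V = 73-79 months.

73-79 months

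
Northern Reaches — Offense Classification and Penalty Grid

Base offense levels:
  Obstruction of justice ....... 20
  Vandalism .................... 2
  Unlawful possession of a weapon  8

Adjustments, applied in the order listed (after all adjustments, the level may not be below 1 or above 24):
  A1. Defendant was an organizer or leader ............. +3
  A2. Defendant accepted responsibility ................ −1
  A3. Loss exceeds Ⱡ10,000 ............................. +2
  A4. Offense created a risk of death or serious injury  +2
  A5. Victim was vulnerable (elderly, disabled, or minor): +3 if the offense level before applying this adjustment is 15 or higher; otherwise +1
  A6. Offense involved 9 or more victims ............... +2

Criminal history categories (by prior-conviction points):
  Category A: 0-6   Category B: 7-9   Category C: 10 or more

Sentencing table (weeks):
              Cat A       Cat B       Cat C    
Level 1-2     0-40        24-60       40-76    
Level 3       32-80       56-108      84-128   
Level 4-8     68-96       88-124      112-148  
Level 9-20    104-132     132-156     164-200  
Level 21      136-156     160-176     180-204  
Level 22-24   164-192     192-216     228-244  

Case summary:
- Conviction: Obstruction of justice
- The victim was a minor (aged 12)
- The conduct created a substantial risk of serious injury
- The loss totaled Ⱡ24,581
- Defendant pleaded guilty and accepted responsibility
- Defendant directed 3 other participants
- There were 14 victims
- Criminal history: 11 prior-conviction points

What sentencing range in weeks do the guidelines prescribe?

Base offense level for obstruction of justice: 20.
A1 applies: 20 + 3 = 23.
A2 applies: 23 − 1 = 22.
A3 applies: 22 + 2 = 24.
A4 applies: 24 + 2 = 26.
A5 applies (level before this adjustment is 26 ≥ 15, so +3): 26 + 3 = 29.
A6 applies: 29 + 2 = 31.
Level 31 exceeds the maximum of 24; capped at 24.
Final offense level: 24.
Criminal history: 11 prior points → Category C (10+).
Level 24 falls in the 22-24 band.
Grid: Level 22-24 × Category C = 228-244 weeks.

228-244 weeks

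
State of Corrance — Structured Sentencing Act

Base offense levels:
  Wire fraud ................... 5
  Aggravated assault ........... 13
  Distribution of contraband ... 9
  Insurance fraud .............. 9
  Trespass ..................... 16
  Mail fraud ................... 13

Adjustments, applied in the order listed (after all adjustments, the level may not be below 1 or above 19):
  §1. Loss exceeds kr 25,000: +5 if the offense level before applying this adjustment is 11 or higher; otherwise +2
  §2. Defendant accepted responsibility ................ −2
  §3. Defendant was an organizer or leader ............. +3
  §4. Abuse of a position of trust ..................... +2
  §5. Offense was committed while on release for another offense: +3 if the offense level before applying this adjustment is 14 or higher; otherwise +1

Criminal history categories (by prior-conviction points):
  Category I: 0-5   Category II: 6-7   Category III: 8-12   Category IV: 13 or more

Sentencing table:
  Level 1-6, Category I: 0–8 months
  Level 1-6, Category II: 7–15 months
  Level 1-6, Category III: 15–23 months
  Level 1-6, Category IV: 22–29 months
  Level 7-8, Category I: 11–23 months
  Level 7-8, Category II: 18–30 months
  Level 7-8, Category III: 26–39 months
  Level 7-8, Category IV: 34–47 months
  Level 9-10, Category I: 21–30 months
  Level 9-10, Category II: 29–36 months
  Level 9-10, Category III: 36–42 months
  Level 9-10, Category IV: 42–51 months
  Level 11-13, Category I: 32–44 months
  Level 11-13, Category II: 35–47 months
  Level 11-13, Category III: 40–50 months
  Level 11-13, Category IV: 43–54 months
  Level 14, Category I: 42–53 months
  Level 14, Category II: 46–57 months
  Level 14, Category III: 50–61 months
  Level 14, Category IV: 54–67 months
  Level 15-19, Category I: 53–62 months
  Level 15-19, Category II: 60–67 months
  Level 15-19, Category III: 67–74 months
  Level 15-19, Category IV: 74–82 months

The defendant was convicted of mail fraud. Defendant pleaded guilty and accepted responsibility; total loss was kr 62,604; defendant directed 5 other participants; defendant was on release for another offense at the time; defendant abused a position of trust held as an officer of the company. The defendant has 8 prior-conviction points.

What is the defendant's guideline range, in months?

Base offense level for mail fraud: 13.
§1 applies (level before this adjustment is 13 ≥ 11, so +5): 13 + 5 = 18.
§2 applies: 18 − 2 = 16.
§3 applies: 16 + 3 = 19.
§4 applies: 19 + 2 = 21.
§5 applies (level before this adjustment is 21 ≥ 14, so +3): 21 + 3 = 24.
Level 24 exceeds the maximum of 19; capped at 19.
Final offense level: 19.
Criminal history: 8 prior points → Category III (8-12).
Level 19 falls in the 15-19 band.
Grid: Level 15-19 × Category III = 67-74 months.

67-74 months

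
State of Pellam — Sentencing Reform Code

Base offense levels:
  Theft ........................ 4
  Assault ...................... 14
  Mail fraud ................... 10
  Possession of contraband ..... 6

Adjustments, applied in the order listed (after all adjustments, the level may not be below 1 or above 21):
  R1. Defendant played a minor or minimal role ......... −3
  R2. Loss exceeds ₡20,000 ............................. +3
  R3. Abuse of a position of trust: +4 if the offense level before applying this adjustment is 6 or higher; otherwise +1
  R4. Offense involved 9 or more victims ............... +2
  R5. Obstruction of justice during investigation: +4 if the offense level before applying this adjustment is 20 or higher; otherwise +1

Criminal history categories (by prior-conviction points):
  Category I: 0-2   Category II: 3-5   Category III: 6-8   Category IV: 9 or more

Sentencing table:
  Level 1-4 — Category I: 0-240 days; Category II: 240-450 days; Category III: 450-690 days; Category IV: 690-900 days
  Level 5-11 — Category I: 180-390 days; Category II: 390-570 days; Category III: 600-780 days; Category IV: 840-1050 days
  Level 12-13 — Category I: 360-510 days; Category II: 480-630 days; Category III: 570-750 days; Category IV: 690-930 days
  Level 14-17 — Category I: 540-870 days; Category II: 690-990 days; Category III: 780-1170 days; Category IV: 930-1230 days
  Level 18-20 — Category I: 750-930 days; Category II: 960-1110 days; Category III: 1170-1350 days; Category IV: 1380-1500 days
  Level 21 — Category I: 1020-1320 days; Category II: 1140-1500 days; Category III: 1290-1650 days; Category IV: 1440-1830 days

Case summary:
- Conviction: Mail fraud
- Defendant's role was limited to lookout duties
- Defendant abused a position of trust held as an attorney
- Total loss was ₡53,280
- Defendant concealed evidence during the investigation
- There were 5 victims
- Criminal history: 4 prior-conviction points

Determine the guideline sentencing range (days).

Base offense level for mail fraud: 10.
R1 applies: 10 − 3 = 7.
R2 applies: 7 + 3 = 10.
R3 applies (level before this adjustment is 10 ≥ 6, so +4): 10 + 4 = 14.
R5 applies (level before this adjustment is 14 < 20, so +1): 14 + 1 = 15.
Final offense level: 15.
Criminal history: 4 prior points → Category II (3-5).
Level 15 falls in the 14-17 band.
Grid: Level 14-17 × Category II = 690-990 days.

690-990 days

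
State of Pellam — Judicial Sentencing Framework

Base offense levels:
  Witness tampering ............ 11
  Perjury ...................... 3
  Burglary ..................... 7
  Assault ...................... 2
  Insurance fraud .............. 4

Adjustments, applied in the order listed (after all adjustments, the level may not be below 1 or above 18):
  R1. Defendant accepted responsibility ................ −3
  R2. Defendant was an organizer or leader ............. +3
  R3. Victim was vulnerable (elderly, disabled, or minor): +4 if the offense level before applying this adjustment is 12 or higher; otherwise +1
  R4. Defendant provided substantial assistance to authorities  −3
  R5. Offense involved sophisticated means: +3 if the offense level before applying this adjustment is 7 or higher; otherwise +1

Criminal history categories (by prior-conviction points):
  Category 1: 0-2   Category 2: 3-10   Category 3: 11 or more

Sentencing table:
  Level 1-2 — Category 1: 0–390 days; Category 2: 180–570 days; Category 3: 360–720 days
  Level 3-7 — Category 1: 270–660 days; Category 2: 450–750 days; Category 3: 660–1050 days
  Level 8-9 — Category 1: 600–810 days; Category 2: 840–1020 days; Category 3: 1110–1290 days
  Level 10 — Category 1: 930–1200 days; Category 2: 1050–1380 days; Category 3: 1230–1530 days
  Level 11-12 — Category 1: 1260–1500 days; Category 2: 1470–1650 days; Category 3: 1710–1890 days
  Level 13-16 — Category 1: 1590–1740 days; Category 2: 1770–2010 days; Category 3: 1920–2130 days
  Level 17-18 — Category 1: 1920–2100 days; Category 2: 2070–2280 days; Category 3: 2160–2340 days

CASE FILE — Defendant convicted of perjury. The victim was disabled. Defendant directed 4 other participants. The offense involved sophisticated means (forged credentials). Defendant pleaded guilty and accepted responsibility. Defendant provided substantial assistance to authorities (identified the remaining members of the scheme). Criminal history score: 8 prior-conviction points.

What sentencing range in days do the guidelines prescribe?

Base offense level for perjury: 3.
R1 applies: 3 − 3 = 0.
R2 applies: 0 + 3 = 3.
R3 applies (level before this adjustment is 3 < 12, so +1): 3 + 1 = 4.
R4 applies: 4 − 3 = 1.
R5 applies (level before this adjustment is 1 < 7, so +1): 1 + 1 = 2.
Final offense level: 2.
Criminal history: 8 prior points → Category 2 (3-10).
Level 2 falls in the 1-2 band.
Grid: Level 1-2 × Category 2 = 180-570 days.

180-570 days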